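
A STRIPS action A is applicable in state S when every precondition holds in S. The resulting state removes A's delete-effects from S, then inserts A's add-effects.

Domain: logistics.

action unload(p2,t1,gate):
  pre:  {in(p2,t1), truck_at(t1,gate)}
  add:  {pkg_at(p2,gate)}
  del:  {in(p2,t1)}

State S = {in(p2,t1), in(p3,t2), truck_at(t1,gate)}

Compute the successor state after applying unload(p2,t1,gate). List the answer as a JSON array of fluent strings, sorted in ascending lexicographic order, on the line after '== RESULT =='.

Progress:
  pre ⊆ S: {in(p2,t1), truck_at(t1,gate)} ⊆ S  — applicable
  S \ del = {in(p3,t2), truck_at(t1,gate)}
  ∪ add   = {in(p3,t2), pkg_at(p2,gate), truck_at(t1,gate)}

== RESULT ==
["in(p3,t2)", "pkg_at(p2,gate)", "truck_at(t1,gate)"]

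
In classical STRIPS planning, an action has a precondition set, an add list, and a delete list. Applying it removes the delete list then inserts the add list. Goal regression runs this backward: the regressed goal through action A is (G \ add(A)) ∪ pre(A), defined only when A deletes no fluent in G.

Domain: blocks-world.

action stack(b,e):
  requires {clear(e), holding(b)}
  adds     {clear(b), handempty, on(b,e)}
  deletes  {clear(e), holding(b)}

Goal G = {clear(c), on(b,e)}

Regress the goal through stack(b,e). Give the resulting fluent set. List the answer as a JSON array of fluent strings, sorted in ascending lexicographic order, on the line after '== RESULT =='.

Regress:
  G ∩ del = {}  (empty — regression defined)
  G \ add = {clear(c), on(b,e)} \ {clear(b), handempty, on(b,e)} = {clear(c)}
  ∪ pre   = {clear(c)} ∪ {clear(e), holding(b)}
          = {clear(c), clear(e), holding(b)}

== RESULT ==
["clear(c)", "clear(e)", "holding(b)"]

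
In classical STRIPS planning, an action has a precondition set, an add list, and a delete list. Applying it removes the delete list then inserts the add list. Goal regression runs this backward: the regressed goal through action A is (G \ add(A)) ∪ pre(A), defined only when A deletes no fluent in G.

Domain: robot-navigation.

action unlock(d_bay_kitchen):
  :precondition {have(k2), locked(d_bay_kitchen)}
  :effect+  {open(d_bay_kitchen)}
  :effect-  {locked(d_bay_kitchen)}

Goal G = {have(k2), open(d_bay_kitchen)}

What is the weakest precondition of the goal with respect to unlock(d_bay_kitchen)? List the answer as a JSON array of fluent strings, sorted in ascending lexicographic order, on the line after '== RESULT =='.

Regress:
  G ∩ del = {}  (empty — regression defined)
  G \ add = {have(k2), open(d_bay_kitchen)} \ {open(d_bay_kitchen)} = {have(k2)}
  ∪ pre   = {have(k2)} ∪ {have(k2), locked(d_bay_kitchen)}
          = {have(k2), locked(d_bay_kitchen)}

== RESULT ==
["have(k2)", "locked(d_bay_kitchen)"]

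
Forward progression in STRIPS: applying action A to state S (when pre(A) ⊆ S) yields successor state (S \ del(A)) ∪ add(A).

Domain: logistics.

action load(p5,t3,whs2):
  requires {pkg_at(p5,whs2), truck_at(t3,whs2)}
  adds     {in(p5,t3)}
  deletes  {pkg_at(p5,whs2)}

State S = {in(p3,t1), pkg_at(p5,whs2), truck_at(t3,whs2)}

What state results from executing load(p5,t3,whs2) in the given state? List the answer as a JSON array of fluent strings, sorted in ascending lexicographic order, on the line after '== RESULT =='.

Progress:
  pre ⊆ S: {pkg_at(p5,whs2), truck_at(t3,whs2)} ⊆ S  — applicable
  S \ del = {in(p3,t1), truck_at(t3,whs2)}
  ∪ add   = {in(p3,t1), in(p5,t3), truck_at(t3,whs2)}

== RESULT ==
["in(p3,t1)", "in(p5,t3)", "truck_at(t3,whs2)"]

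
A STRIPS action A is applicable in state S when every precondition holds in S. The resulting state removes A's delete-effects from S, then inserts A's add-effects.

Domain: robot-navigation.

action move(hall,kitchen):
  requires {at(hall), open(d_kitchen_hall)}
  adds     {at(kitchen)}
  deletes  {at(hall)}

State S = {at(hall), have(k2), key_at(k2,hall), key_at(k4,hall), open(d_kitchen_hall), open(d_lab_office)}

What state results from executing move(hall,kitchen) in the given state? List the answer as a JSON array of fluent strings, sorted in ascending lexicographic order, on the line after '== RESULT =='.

Progress:
  pre ⊆ S: {at(hall), open(d_kitchen_hall)} ⊆ S  — applicable
  S \ del = {have(k2), key_at(k2,hall), key_at(k4,hall), open(d_kitchen_hall), open(d_lab_office)}
  ∪ add   = {at(kitchen), have(k2), key_at(k2,hall), key_at(k4,hall), open(d_kitchen_hall), open(d_lab_office)}

== RESULT ==
["at(kitchen)", "have(k2)", "key_at(k2,hall)", "key_at(k4,hall)", "open(d_kitchen_hall)", "open(d_lab_office)"]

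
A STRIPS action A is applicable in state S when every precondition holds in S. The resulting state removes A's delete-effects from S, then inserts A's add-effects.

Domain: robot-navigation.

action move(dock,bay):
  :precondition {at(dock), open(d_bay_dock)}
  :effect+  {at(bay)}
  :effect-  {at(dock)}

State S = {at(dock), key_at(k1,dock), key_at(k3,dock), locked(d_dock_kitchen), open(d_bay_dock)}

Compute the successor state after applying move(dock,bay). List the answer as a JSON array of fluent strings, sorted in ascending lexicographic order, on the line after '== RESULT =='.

Compute (S \ del) ∪ add:
  pre ⊆ S: {at(dock), open(d_bay_dock)} ⊆ S  — applicable
  S \ del = {key_at(k1,dock), key_at(k3,dock), locked(d_dock_kitchen), open(d_bay_dock)}
  ∪ add   = {at(bay), key_at(k1,dock), key_at(k3,dock), locked(d_dock_kitchen), open(d_bay_dock)}

== RESULT ==
["at(bay)", "key_at(k1,dock)", "key_at(k3,dock)", "locked(d_dock_kitchen)", "open(d_bay_dock)"]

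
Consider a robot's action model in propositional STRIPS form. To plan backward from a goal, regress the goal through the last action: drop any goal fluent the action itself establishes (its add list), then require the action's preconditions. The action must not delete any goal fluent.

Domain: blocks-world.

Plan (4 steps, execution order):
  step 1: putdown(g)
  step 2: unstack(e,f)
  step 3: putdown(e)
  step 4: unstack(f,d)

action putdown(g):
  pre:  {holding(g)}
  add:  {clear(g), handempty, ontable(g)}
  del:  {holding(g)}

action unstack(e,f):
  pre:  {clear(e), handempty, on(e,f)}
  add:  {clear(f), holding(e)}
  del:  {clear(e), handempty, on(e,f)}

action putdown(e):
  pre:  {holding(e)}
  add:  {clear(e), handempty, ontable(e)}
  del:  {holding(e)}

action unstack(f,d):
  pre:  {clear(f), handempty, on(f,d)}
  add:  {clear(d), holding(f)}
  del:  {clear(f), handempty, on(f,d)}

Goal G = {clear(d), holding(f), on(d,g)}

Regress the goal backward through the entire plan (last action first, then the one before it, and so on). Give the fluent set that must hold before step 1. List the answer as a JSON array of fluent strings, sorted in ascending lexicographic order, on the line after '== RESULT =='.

Regress step by step:
  through step 4 (unstack(f,d)): drop {clear(d), holding(f)}, keep {on(d,g)}, require {clear(f), handempty, on(f,d)}
    → {clear(f), handempty, on(d,g), on(f,d)}
  through step 3 (putdown(e)): drop {handempty}, keep {clear(f), on(d,g), on(f,d)}, require {holding(e)}
    → {clear(f), holding(e), on(d,g), on(f,d)}
  through step 2 (unstack(e,f)): drop {clear(f), holding(e)}, keep {on(d,g), on(f,d)}, require {clear(e), handempty, on(e,f)}
    → {clear(e), handempty, on(d,g), on(e,f), on(f,d)}
  through step 1 (putdown(g)): drop {handempty}, keep {clear(e), on(d,g), on(e,f), on(f,d)}, require {holding(g)}
    → {clear(e), holding(g), on(d,g), on(e,f), on(f,d)}

== RESULT ==
["clear(e)", "holding(g)", "on(d,g)", "on(e,f)", "on(f,d)"]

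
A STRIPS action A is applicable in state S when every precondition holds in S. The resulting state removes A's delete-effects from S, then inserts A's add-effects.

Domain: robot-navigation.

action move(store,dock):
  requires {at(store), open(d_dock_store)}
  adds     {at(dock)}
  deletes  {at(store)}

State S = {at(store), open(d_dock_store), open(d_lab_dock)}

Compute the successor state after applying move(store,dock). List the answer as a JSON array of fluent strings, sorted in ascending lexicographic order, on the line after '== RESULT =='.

Progress:
  pre ⊆ S: {at(store), open(d_dock_store)} ⊆ S  — applicable
  S \ del = {open(d_dock_store), open(d_lab_dock)}
  ∪ add   = {at(dock), open(d_dock_store), open(d_lab_dock)}

== RESULT ==
["at(dock)", "open(d_dock_store)", "open(d_lab_dock)"]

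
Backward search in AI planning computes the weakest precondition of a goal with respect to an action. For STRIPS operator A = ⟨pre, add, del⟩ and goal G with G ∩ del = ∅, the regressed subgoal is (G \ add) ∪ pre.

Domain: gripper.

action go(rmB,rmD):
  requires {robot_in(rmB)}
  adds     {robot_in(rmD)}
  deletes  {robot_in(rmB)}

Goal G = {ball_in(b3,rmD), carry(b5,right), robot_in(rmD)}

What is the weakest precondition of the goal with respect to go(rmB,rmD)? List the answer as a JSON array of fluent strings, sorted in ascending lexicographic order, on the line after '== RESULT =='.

Compute (G \ add) ∪ pre:
  G ∩ del = {}  (empty — regression defined)
  G \ add = {ball_in(b3,rmD), carry(b5,right), robot_in(rmD)} \ {robot_in(rmD)} = {ball_in(b3,rmD), carry(b5,right)}
  ∪ pre   = {ball_in(b3,rmD), carry(b5,right)} ∪ {robot_in(rmB)}
          = {ball_in(b3,rmD), carry(b5,right), robot_in(rmB)}

== RESULT ==
["ball_in(b3,rmD)", "carry(b5,right)", "robot_in(rmB)"]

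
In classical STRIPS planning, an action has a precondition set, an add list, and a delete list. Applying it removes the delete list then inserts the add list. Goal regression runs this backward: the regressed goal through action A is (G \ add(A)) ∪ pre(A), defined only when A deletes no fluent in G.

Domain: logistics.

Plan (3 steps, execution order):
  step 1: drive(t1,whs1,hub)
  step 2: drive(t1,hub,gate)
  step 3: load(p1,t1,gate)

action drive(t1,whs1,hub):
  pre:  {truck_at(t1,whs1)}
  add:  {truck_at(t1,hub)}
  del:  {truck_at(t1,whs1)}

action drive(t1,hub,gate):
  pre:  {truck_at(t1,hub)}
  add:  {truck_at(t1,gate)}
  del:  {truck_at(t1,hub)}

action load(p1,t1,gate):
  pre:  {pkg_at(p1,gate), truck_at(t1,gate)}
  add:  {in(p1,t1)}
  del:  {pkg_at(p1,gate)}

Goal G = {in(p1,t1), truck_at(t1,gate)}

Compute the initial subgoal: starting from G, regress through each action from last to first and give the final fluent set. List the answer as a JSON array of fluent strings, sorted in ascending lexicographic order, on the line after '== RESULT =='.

Work backward from the goal:
  through step 3 (load(p1,t1,gate)): drop {in(p1,t1)}, keep {truck_at(t1,gate)}, require {pkg_at(p1,gate), truck_at(t1,gate)}
    → {pkg_at(p1,gate), truck_at(t1,gate)}
  through step 2 (drive(t1,hub,gate)): drop {truck_at(t1,gate)}, keep {pkg_at(p1,gate)}, require {truck_at(t1,hub)}
    → {pkg_at(p1,gate), truck_at(t1,hub)}
  through step 1 (drive(t1,whs1,hub)): drop {truck_at(t1,hub)}, keep {pkg_at(p1,gate)}, require {truck_at(t1,whs1)}
    → {pkg_at(p1,gate), truck_at(t1,whs1)}

== RESULT ==
["pkg_at(p1,gate)", "truck_at(t1,whs1)"]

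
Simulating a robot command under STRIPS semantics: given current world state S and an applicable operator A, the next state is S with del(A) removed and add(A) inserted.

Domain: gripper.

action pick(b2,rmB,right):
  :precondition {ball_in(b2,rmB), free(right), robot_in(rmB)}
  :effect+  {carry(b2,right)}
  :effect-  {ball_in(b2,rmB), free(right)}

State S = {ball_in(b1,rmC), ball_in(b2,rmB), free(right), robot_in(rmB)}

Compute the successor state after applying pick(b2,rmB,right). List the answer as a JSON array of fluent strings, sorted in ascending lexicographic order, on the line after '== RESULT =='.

Compute (S \ del) ∪ add:
  pre ⊆ S: {ball_in(b2,rmB), free(right), robot_in(rmB)} ⊆ S  — applicable
  S \ del = {ball_in(b1,rmC), robot_in(rmB)}
  ∪ add   = {ball_in(b1,rmC), carry(b2,right), robot_in(rmB)}

== RESULT ==
["ball_in(b1,rmC)", "carry(b2,right)", "robot_in(rmB)"]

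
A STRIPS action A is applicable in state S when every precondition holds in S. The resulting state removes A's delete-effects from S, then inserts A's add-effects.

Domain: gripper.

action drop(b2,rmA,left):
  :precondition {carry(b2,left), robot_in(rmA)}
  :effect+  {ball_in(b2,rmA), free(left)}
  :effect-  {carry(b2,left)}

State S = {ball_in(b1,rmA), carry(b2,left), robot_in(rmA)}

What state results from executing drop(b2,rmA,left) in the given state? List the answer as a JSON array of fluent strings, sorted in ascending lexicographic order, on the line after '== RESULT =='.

Progress:
  pre ⊆ S: {carry(b2,left), robot_in(rmA)} ⊆ S  — applicable
  S \ del = {ball_in(b1,rmA), robot_in(rmA)}
  ∪ add   = {ball_in(b1,rmA), ball_in(b2,rmA), free(left), robot_in(rmA)}

== RESULT ==
["ball_in(b1,rmA)", "ball_in(b2,rmA)", "free(left)", "robot_in(rmA)"]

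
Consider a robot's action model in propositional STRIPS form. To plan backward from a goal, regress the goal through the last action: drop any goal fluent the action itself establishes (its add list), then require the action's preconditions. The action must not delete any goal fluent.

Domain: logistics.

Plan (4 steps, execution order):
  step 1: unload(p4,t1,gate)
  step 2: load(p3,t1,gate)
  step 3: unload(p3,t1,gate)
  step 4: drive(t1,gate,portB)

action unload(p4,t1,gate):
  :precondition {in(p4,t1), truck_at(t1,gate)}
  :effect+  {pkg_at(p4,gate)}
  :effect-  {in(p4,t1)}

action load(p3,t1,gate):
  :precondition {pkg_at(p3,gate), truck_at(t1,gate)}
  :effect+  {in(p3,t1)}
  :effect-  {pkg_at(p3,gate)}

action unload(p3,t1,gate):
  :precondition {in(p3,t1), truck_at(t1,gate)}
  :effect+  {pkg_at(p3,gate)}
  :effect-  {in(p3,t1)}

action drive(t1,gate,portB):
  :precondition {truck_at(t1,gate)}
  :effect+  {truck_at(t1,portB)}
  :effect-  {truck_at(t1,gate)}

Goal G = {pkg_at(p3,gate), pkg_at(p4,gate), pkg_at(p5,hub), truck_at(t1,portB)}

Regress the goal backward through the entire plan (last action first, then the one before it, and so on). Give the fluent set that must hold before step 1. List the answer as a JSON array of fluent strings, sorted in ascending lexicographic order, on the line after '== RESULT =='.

Regress step by step:
  through step 4 (drive(t1,gate,portB)): drop {truck_at(t1,portB)}, keep {pkg_at(p3,gate), pkg_at(p4,gate), pkg_at(p5,hub)}, require {truck_at(t1,gate)}
    → {pkg_at(p3,gate), pkg_at(p4,gate), pkg_at(p5,hub), truck_at(t1,gate)}
  through step 3 (unload(p3,t1,gate)): drop {pkg_at(p3,gate)}, keep {pkg_at(p4,gate), pkg_at(p5,hub), truck_at(t1,gate)}, require {in(p3,t1), truck_at(t1,gate)}
    → {in(p3,t1), pkg_at(p4,gate), pkg_at(p5,hub), truck_at(t1,gate)}
  through step 2 (load(p3,t1,gate)): drop {in(p3,t1)}, keep {pkg_at(p4,gate), pkg_at(p5,hub), truck_at(t1,gate)}, require {pkg_at(p3,gate), truck_at(t1,gate)}
    → {pkg_at(p3,gate), pkg_at(p4,gate), pkg_at(p5,hub), truck_at(t1,gate)}
  through step 1 (unload(p4,t1,gate)): drop {pkg_at(p4,gate)}, keep {pkg_at(p3,gate), pkg_at(p5,hub), truck_at(t1,gate)}, require {in(p4,t1), truck_at(t1,gate)}
    → {in(p4,t1), pkg_at(p3,gate), pkg_at(p5,hub), truck_at(t1,gate)}

== RESULT ==
["in(p4,t1)", "pkg_at(p3,gate)", "pkg_at(p5,hub)", "truck_at(t1,gate)"]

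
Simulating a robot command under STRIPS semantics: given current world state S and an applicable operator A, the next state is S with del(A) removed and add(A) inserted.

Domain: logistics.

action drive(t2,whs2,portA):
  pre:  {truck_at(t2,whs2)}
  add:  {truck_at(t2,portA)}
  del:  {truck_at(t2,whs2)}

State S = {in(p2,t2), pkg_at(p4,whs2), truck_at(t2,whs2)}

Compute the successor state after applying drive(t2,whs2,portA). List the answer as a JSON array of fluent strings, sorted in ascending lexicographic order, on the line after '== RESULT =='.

Compute (S \ del) ∪ add:
  pre ⊆ S: {truck_at(t2,whs2)} ⊆ S  — applicable
  S \ del = {in(p2,t2), pkg_at(p4,whs2)}
  ∪ add   = {in(p2,t2), pkg_at(p4,whs2), truck_at(t2,portA)}

== RESULT ==
["in(p2,t2)", "pkg_at(p4,whs2)", "truck_at(t2,portA)"]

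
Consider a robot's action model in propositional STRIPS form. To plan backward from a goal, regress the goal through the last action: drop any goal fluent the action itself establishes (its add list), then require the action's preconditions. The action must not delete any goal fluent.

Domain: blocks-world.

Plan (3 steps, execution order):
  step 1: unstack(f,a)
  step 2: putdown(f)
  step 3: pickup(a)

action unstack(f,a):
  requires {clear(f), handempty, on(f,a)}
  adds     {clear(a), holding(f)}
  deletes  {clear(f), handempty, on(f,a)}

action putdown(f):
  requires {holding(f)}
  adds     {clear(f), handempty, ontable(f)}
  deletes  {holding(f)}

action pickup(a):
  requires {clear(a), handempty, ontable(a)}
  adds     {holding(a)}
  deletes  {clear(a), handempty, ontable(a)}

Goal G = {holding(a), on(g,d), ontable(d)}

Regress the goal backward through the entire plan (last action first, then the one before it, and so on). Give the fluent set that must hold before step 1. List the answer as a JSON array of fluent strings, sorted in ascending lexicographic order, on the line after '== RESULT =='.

Work backward from the goal:
  through step 3 (pickup(a)): drop {holding(a)}, keep {on(g,d), ontable(d)}, require {clear(a), handempty, ontable(a)}
    → {clear(a), handempty, on(g,d), ontable(a), ontable(d)}
  through step 2 (putdown(f)): drop {handempty}, keep {clear(a), on(g,d), ontable(a), ontable(d)}, require {holding(f)}
    → {clear(a), holding(f), on(g,d), ontable(a), ontable(d)}
  through step 1 (unstack(f,a)): drop {clear(a), holding(f)}, keep {on(g,d), ontable(a), ontable(d)}, require {clear(f), handempty, on(f,a)}
    → {clear(f), handempty, on(f,a), on(g,d), ontable(a), ontable(d)}

== RESULT ==
["clear(f)", "handempty", "on(f,a)", "on(g,d)", "ontable(a)", "ontable(d)"]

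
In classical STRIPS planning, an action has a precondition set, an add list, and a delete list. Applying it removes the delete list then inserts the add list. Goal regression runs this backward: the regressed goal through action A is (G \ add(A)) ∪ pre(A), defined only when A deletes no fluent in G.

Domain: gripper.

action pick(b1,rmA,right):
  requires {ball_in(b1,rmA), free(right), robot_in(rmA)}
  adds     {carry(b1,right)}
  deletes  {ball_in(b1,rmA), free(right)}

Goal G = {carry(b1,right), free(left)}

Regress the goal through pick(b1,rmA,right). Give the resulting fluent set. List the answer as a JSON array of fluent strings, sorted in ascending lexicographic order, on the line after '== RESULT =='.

Regress:
  G ∩ del = {}  (empty — regression defined)
  G \ add = {carry(b1,right), free(left)} \ {carry(b1,right)} = {free(left)}
  ∪ pre   = {free(left)} ∪ {ball_in(b1,rmA), free(right), robot_in(rmA)}
          = {ball_in(b1,rmA), free(left), free(right), robot_in(rmA)}

== RESULT ==
["ball_in(b1,rmA)", "free(left)", "free(right)", "robot_in(rmA)"]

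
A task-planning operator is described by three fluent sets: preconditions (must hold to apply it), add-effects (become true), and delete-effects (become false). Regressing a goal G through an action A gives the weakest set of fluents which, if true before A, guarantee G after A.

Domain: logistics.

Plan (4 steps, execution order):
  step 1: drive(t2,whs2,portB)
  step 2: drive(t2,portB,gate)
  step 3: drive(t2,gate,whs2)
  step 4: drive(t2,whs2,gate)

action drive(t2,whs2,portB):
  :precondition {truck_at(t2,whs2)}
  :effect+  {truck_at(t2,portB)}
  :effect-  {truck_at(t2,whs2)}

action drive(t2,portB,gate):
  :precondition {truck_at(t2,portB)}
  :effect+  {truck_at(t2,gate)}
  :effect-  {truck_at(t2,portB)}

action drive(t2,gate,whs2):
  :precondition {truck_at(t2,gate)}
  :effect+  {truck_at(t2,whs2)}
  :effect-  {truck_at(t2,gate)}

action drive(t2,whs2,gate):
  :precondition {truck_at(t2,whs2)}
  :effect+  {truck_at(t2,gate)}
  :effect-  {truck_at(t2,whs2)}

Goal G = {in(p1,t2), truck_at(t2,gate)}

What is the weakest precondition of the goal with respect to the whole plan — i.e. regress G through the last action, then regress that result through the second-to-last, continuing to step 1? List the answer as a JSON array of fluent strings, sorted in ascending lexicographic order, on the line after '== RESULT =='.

Regress step by step:
  through step 4 (drive(t2,whs2,gate)): drop {truck_at(t2,gate)}, keep {in(p1,t2)}, require {truck_at(t2,whs2)}
    → {in(p1,t2), truck_at(t2,whs2)}
  through step 3 (drive(t2,gate,whs2)): drop {truck_at(t2,whs2)}, keep {in(p1,t2)}, require {truck_at(t2,gate)}
    → {in(p1,t2), truck_at(t2,gate)}
  through step 2 (drive(t2,portB,gate)): drop {truck_at(t2,gate)}, keep {in(p1,t2)}, require {truck_at(t2,portB)}
    → {in(p1,t2), truck_at(t2,portB)}
  through step 1 (drive(t2,whs2,portB)): drop {truck_at(t2,portB)}, keep {in(p1,t2)}, require {truck_at(t2,whs2)}
    → {in(p1,t2), truck_at(t2,whs2)}

== RESULT ==
["in(p1,t2)", "truck_at(t2,whs2)"]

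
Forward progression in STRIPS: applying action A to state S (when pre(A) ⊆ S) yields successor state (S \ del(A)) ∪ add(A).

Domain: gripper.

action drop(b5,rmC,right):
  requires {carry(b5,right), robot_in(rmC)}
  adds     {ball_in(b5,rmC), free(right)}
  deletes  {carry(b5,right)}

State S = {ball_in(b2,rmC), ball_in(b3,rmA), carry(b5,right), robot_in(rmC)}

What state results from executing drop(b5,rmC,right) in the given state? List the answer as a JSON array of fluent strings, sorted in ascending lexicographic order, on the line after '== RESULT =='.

Progress:
  pre ⊆ S: {carry(b5,right), robot_in(rmC)} ⊆ S  — applicable
  S \ del = {ball_in(b2,rmC), ball_in(b3,rmA), robot_in(rmC)}
  ∪ add   = {ball_in(b2,rmC), ball_in(b3,rmA), ball_in(b5,rmC), free(right), robot_in(rmC)}

== RESULT ==
["ball_in(b2,rmC)", "ball_in(b3,rmA)", "ball_in(b5,rmC)", "free(right)", "robot_in(rmC)"]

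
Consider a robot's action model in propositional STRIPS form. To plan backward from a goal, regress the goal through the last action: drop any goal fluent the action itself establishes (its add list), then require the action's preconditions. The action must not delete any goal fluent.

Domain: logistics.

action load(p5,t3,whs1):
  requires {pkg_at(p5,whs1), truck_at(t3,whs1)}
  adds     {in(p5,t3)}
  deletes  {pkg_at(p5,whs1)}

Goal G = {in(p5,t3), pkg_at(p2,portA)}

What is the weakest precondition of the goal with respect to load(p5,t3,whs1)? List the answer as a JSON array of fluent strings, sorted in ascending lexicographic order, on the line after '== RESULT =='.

Compute (G \ add) ∪ pre:
  G ∩ del = {}  (empty — regression defined)
  G \ add = {in(p5,t3), pkg_at(p2,portA)} \ {in(p5,t3)} = {pkg_at(p2,portA)}
  ∪ pre   = {pkg_at(p2,portA)} ∪ {pkg_at(p5,whs1), truck_at(t3,whs1)}
          = {pkg_at(p2,portA), pkg_at(p5,whs1), truck_at(t3,whs1)}

== RESULT ==
["pkg_at(p2,portA)", "pkg_at(p5,whs1)", "truck_at(t3,whs1)"]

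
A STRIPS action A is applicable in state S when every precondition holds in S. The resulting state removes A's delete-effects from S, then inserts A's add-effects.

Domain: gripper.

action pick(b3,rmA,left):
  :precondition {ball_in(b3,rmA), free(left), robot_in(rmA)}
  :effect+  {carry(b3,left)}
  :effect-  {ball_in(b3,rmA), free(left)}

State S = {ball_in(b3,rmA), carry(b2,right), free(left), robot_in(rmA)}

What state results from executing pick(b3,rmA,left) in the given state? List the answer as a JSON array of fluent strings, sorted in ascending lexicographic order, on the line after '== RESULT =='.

Compute (S \ del) ∪ add:
  pre ⊆ S: {ball_in(b3,rmA), free(left), robot_in(rmA)} ⊆ S  — applicable
  S \ del = {carry(b2,right), robot_in(rmA)}
  ∪ add   = {carry(b2,right), carry(b3,left), robot_in(rmA)}

== RESULT ==
["carry(b2,right)", "carry(b3,left)", "robot_in(rmA)"]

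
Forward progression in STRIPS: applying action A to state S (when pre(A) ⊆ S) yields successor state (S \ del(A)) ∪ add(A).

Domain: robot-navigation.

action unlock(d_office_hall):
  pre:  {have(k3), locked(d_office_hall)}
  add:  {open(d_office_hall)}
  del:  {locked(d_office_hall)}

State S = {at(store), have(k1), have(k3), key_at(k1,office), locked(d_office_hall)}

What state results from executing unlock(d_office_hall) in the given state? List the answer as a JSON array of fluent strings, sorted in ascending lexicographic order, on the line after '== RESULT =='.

Compute (S \ del) ∪ add:
  pre ⊆ S: {have(k3), locked(d_office_hall)} ⊆ S  — applicable
  S \ del = {at(store), have(k1), have(k3), key_at(k1,office)}
  ∪ add   = {at(store), have(k1), have(k3), key_at(k1,office), open(d_office_hall)}

== RESULT ==
["at(store)", "have(k1)", "have(k3)", "key_at(k1,office)", "open(d_office_hall)"]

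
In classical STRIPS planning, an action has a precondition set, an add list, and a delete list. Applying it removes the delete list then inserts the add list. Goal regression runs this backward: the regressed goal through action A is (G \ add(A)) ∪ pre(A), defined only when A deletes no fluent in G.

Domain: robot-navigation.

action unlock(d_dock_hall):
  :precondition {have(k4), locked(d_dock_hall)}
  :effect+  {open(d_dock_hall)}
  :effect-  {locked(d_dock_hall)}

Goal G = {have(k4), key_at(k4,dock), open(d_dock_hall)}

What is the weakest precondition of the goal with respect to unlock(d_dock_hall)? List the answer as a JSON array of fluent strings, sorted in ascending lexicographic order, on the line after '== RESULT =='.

Regress:
  G ∩ del = {}  (empty — regression defined)
  G \ add = {have(k4), key_at(k4,dock), open(d_dock_hall)} \ {open(d_dock_hall)} = {have(k4), key_at(k4,dock)}
  ∪ pre   = {have(k4), key_at(k4,dock)} ∪ {have(k4), locked(d_dock_hall)}
          = {have(k4), key_at(k4,dock), locked(d_dock_hall)}

== RESULT ==
["have(k4)", "key_at(k4,dock)", "locked(d_dock_hall)"]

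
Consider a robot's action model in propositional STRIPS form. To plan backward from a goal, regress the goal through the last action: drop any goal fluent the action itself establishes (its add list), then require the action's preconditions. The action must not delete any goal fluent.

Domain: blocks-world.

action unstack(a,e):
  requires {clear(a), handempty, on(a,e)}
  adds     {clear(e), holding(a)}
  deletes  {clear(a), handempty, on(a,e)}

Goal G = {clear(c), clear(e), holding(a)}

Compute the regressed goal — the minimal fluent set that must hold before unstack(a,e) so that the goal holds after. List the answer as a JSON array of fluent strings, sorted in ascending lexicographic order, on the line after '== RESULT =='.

Regress:
  G ∩ del = {}  (empty — regression defined)
  G \ add = {clear(c), clear(e), holding(a)} \ {clear(e), holding(a)} = {clear(c)}
  ∪ pre   = {clear(c)} ∪ {clear(a), handempty, on(a,e)}
          = {clear(a), clear(c), handempty, on(a,e)}

== RESULT ==
["clear(a)", "clear(c)", "handempty", "on(a,e)"]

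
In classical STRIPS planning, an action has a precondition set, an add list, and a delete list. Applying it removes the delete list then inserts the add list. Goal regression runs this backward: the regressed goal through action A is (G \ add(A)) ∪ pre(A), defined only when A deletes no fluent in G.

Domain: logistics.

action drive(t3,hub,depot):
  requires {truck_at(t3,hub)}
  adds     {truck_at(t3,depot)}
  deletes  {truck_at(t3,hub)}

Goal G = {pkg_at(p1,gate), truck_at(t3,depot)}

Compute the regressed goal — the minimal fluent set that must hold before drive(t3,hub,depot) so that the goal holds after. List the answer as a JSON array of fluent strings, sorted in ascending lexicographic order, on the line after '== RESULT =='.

Compute (G \ add) ∪ pre:
  G ∩ del = {}  (empty — regression defined)
  G \ add = {pkg_at(p1,gate), truck_at(t3,depot)} \ {truck_at(t3,depot)} = {pkg_at(p1,gate)}
  ∪ pre   = {pkg_at(p1,gate)} ∪ {truck_at(t3,hub)}
          = {pkg_at(p1,gate), truck_at(t3,hub)}

== RESULT ==
["pkg_at(p1,gate)", "truck_at(t3,hub)"]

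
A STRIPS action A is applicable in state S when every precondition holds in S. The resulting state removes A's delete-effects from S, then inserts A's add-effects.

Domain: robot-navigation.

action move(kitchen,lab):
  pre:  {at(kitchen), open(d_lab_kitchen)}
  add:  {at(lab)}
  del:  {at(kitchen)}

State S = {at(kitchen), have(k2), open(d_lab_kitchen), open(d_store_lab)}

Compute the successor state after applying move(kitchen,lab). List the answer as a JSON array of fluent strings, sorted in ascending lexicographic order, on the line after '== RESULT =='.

Progress:
  pre ⊆ S: {at(kitchen), open(d_lab_kitchen)} ⊆ S  — applicable
  S \ del = {have(k2), open(d_lab_kitchen), open(d_store_lab)}
  ∪ add   = {at(lab), have(k2), open(d_lab_kitchen), open(d_store_lab)}

== RESULT ==
["at(lab)", "have(k2)", "open(d_lab_kitchen)", "open(d_store_lab)"]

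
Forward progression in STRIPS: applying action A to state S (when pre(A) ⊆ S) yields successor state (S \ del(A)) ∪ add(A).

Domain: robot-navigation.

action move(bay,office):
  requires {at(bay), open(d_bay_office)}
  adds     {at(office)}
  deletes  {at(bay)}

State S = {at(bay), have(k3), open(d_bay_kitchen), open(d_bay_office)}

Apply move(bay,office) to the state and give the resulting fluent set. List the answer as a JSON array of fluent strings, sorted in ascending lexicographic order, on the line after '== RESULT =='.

Compute (S \ del) ∪ add:
  pre ⊆ S: {at(bay), open(d_bay_office)} ⊆ S  — applicable
  S \ del = {have(k3), open(d_bay_kitchen), open(d_bay_office)}
  ∪ add   = {at(office), have(k3), open(d_bay_kitchen), open(d_bay_office)}

== RESULT ==
["at(office)", "have(k3)", "open(d_bay_kitchen)", "open(d_bay_office)"]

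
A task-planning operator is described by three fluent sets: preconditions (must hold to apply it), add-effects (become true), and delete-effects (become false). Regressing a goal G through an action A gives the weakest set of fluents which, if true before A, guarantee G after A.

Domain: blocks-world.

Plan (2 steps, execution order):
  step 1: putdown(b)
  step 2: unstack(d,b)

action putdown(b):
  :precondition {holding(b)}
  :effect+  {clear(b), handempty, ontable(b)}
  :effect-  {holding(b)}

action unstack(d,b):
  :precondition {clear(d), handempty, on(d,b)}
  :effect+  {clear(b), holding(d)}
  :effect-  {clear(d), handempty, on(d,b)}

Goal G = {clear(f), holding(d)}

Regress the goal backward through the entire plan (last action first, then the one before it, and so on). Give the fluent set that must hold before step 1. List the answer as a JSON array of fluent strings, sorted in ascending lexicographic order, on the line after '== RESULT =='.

Regress step by step:
  through step 2 (unstack(d,b)): drop {holding(d)}, keep {clear(f)}, require {clear(d), handempty, on(d,b)}
    → {clear(d), clear(f), handempty, on(d,b)}
  through step 1 (putdown(b)): drop {handempty}, keep {clear(d), clear(f), on(d,b)}, require {holding(b)}
    → {clear(d), clear(f), holding(b), on(d,b)}

== RESULT ==
["clear(d)", "clear(f)", "holding(b)", "on(d,b)"]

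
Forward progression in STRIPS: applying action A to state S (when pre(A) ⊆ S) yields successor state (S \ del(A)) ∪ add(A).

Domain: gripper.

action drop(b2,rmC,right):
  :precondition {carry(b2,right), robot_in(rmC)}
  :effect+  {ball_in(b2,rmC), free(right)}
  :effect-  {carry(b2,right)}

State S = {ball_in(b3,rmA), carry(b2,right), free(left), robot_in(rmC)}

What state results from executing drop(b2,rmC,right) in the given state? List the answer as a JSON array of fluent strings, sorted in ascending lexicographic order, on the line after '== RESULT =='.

Progress:
  pre ⊆ S: {carry(b2,right), robot_in(rmC)} ⊆ S  — applicable
  S \ del = {ball_in(b3,rmA), free(left), robot_in(rmC)}
  ∪ add   = {ball_in(b2,rmC), ball_in(b3,rmA), free(left), free(right), robot_in(rmC)}

== RESULT ==
["ball_in(b2,rmC)", "ball_in(b3,rmA)", "free(left)", "free(right)", "robot_in(rmC)"]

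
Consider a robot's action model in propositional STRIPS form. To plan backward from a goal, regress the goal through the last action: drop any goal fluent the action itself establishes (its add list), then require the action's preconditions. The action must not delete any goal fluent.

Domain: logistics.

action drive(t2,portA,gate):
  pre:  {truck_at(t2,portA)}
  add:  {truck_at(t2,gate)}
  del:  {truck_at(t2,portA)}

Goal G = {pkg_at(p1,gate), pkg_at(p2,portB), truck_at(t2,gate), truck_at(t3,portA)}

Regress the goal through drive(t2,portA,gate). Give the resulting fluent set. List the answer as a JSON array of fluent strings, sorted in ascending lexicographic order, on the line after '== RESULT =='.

Regress:
  G ∩ del = {}  (empty — regression defined)
  G \ add = {pkg_at(p1,gate), pkg_at(p2,portB), truck_at(t2,gate), truck_at(t3,portA)} \ {truck_at(t2,gate)} = {pkg_at(p1,gate), pkg_at(p2,portB), truck_at(t3,portA)}
  ∪ pre   = {pkg_at(p1,gate), pkg_at(p2,portB), truck_at(t3,portA)} ∪ {truck_at(t2,portA)}
          = {pkg_at(p1,gate), pkg_at(p2,portB), truck_at(t2,portA), truck_at(t3,portA)}

== RESULT ==
["pkg_at(p1,gate)", "pkg_at(p2,portB)", "truck_at(t2,portA)", "truck_at(t3,portA)"]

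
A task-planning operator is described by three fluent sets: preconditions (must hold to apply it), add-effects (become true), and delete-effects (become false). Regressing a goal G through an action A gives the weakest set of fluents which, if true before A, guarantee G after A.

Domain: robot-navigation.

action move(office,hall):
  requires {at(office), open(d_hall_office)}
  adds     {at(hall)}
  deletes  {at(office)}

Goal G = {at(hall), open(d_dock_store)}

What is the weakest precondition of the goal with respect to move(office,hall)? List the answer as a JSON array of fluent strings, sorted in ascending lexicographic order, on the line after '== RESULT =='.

Compute (G \ add) ∪ pre:
  G ∩ del = {}  (empty — regression defined)
  G \ add = {at(hall), open(d_dock_store)} \ {at(hall)} = {open(d_dock_store)}
  ∪ pre   = {open(d_dock_store)} ∪ {at(office), open(d_hall_office)}
          = {at(office), open(d_dock_store), open(d_hall_office)}

== RESULT ==
["at(office)", "open(d_dock_store)", "open(d_hall_office)"]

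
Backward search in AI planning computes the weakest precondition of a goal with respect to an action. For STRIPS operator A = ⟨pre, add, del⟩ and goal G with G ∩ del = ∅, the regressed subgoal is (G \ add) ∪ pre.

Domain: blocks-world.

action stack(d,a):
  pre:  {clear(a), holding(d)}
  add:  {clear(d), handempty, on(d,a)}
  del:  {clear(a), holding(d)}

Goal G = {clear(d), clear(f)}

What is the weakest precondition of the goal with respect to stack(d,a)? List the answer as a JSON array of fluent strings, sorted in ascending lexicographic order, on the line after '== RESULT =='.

Regress:
  G ∩ del = {}  (empty — regression defined)
  G \ add = {clear(d), clear(f)} \ {clear(d), handempty, on(d,a)} = {clear(f)}
  ∪ pre   = {clear(f)} ∪ {clear(a), holding(d)}
          = {clear(a), clear(f), holding(d)}

== RESULT ==
["clear(a)", "clear(f)", "holding(d)"]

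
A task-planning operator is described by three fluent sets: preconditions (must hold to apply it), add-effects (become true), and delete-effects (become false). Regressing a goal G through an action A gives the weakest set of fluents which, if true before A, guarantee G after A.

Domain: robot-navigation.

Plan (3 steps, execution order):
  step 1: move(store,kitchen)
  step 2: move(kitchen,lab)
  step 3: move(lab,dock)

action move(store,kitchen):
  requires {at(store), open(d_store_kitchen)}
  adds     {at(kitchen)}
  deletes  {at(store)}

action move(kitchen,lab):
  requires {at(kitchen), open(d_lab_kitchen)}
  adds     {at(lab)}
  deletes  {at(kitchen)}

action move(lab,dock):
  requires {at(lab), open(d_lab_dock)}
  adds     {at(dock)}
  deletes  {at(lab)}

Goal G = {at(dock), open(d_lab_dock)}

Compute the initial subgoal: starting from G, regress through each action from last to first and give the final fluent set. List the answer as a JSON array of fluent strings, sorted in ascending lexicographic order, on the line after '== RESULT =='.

Work backward from the goal:
  through step 3 (move(lab,dock)): drop {at(dock)}, keep {open(d_lab_dock)}, require {at(lab), open(d_lab_dock)}
    → {at(lab), open(d_lab_dock)}
  through step 2 (move(kitchen,lab)): drop {at(lab)}, keep {open(d_lab_dock)}, require {at(kitchen), open(d_lab_kitchen)}
    → {at(kitchen), open(d_lab_dock), open(d_lab_kitchen)}
  through step 1 (move(store,kitchen)): drop {at(kitchen)}, keep {open(d_lab_dock), open(d_lab_kitchen)}, require {at(store), open(d_store_kitchen)}
    → {at(store), open(d_lab_dock), open(d_lab_kitchen), open(d_store_kitchen)}

== RESULT ==
["at(store)", "open(d_lab_dock)", "open(d_lab_kitchen)", "open(d_store_kitchen)"]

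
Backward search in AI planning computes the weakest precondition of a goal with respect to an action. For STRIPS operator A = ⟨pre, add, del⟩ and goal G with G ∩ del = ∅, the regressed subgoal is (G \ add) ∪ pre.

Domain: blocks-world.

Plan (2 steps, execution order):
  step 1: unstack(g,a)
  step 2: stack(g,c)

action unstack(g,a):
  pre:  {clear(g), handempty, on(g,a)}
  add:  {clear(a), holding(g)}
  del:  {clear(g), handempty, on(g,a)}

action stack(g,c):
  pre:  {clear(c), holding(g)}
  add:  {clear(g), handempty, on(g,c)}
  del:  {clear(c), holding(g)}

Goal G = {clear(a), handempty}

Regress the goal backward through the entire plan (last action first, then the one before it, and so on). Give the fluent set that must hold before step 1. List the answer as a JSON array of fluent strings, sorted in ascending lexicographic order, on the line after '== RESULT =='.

Work backward from the goal:
  through step 2 (stack(g,c)): drop {handempty}, keep {clear(a)}, require {clear(c), holding(g)}
    → {clear(a), clear(c), holding(g)}
  through step 1 (unstack(g,a)): drop {clear(a), holding(g)}, keep {clear(c)}, require {clear(g), handempty, on(g,a)}
    → {clear(c), clear(g), handempty, on(g,a)}

== RESULT ==
["clear(c)", "clear(g)", "handempty", "on(g,a)"]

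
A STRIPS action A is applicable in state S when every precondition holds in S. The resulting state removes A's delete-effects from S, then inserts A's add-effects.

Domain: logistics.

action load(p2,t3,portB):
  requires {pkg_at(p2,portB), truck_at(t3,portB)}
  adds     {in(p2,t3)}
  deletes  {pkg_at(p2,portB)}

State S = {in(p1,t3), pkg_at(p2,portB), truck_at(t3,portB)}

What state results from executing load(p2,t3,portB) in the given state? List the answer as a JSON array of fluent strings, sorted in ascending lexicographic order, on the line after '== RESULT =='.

Compute (S \ del) ∪ add:
  pre ⊆ S: {pkg_at(p2,portB), truck_at(t3,portB)} ⊆ S  — applicable
  S \ del = {in(p1,t3), truck_at(t3,portB)}
  ∪ add   = {in(p1,t3), in(p2,t3), truck_at(t3,portB)}

== RESULT ==
["in(p1,t3)", "in(p2,t3)", "truck_at(t3,portB)"]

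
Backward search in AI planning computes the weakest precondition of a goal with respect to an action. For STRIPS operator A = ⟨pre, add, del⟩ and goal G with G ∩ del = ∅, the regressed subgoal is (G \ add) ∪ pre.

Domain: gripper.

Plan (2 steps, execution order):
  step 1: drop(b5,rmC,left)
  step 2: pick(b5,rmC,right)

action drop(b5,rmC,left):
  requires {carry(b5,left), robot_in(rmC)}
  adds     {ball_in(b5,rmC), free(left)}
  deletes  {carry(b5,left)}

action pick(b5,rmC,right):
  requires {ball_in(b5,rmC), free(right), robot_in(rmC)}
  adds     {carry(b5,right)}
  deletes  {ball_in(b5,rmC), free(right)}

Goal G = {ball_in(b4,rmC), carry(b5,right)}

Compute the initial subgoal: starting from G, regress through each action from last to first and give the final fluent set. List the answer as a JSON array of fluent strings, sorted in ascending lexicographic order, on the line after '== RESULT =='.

Regress step by step:
  through step 2 (pick(b5,rmC,right)): drop {carry(b5,right)}, keep {ball_in(b4,rmC)}, require {ball_in(b5,rmC), free(right), robot_in(rmC)}
    → {ball_in(b4,rmC), ball_in(b5,rmC), free(right), robot_in(rmC)}
  through step 1 (drop(b5,rmC,left)): drop {ball_in(b5,rmC)}, keep {ball_in(b4,rmC), free(right), robot_in(rmC)}, require {carry(b5,left), robot_in(rmC)}
    → {ball_in(b4,rmC), carry(b5,left), free(right), robot_in(rmC)}

== RESULT ==
["ball_in(b4,rmC)", "carry(b5,left)", "free(right)", "robot_in(rmC)"]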